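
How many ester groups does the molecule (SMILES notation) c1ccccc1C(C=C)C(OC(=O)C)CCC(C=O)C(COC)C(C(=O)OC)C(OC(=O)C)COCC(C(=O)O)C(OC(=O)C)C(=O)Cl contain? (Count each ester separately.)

Working along the chain:
  C6H5: C6H5– phenyl ring → arene.
  CH(CH=CH2): pendant –CH=CH2: C=C double bond → alkene.
  CH(OCOCH3): pendant –OC(=O)CH3: an acyloxy group → ester.
  CH(CHO): pendant –CHO: carbonyl C bonded to C and H → aldehyde.
  CH(CH2OCH3): pendant –CH2OCH3: C–O–C linkage → ether.
  CH(COOCH3): pendant –COOCH3: carbonyl C bonded to C and –OCH3 → ester.
  CH(OCOCH3): pendant –OC(=O)CH3: an acyloxy group → ester.
  CH2OCH2: C–O–C with sp³ carbons on both sides and no adjacent C=O → ether.
  CH(COOH): pendant –COOH: carbonyl C bonded to C and –OH → carboxylic acid.
  CH(OCOCH3): pendant –OC(=O)CH3: an acyloxy group → ester.
  COCl: –C(=O)Cl: carbonyl C bonded to C and to a halogen → acyl halide (not alkyl halide).
Ester appears at: CH(OCOCH3), CH(COOCH3), CH(OCOCH3), CH(OCOCH3) → 4.

4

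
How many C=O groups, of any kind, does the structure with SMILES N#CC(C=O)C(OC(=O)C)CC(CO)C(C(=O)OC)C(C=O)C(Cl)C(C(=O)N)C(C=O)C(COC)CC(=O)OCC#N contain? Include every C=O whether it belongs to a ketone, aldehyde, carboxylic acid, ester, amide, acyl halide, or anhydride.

CH(CHO): aldehyde, 1 C=O (running total 1).
CH(OCOCH3): ester, 1 C=O (running total 2).
CH(COOCH3): ester, 1 C=O (running total 3).
CH(CHO): aldehyde, 1 C=O (running total 4).
CH(CONH2): amide, 1 C=O (running total 5).
CH(CHO): aldehyde, 1 C=O (running total 6).
CH2COOCH2: ester, 1 C=O (running total 7).

7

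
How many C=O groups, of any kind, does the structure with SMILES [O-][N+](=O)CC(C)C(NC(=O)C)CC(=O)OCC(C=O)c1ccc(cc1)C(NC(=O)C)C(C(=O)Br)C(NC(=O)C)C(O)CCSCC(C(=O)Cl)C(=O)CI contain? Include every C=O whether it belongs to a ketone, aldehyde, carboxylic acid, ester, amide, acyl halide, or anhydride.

CH(NHCOCH3): amide, 1 C=O (running total 1).
CH2COOCH2: ester, 1 C=O (running total 2).
CH(CHO): aldehyde, 1 C=O (running total 3).
CH(NHCOCH3): amide, 1 C=O (running total 4).
CH(COBr): acyl halide, 1 C=O (running total 5).
CH(NHCOCH3): amide, 1 C=O (running total 6).
CH(COCl): acyl halide, 1 C=O (running total 7).
CO: ketone, 1 C=O (running total 8).

8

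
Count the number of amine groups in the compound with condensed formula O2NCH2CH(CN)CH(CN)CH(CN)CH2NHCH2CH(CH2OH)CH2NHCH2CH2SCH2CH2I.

2

–NO2 on carbon → nitro group.
pendant –C≡N: nitrile.
pendant –C≡N: nitrile.
pendant –C≡N: nitrile.
C–N–C with sp³ carbons and no adjacent C=O → amine (secondary).
pendant –CH2OH on an sp³ backbone C → alcohol.
C–N–C with sp³ carbons and no adjacent C=O → amine (secondary).
C–S–C linkage → sulfide (thioether).
halogen on an sp³ carbon → alkyl halide.
Amine appears at: CH2NHCH2, CH2NHCH2 → 2.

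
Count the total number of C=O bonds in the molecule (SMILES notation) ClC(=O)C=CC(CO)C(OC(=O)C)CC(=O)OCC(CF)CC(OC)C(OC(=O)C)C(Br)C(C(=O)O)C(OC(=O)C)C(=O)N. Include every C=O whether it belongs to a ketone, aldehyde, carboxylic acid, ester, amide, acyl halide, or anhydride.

ClCO: acyl halide, 1 C=O (running total 1).
CH(OCOCH3): ester, 1 C=O (running total 2).
CH2COOCH2: ester, 1 C=O (running total 3).
CH(OCOCH3): ester, 1 C=O (running total 4).
CH(COOH): carboxylic acid, 1 C=O (running total 5).
CH(OCOCH3): ester, 1 C=O (running total 6).
CONH2: amide, 1 C=O (running total 7).

7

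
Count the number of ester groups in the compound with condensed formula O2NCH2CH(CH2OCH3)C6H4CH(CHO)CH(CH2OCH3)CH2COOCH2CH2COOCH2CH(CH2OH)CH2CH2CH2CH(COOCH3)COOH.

3

Taking each segment in turn:
  O2NCH2: –NO2 on carbon → nitro group.
  CH(CH2OCH3): pendant –CH2OCH3: C–O–C linkage → ether.
  C6H4: para-disubstituted benzene ring → arene.
  CH(CHO): pendant –CHO: carbonyl C bonded to C and H → aldehyde.
  CH(CH2OCH3): pendant –CH2OCH3: C–O–C linkage → ether.
  CH2COOCH2: –C(=O)–O–C with C on the carbonyl side → ester.
  CH2COOCH2: –C(=O)–O–C with C on the carbonyl side → ester.
  CH(CH2OH): pendant –CH2OH on an sp³ backbone C → alcohol.
  CH(COOCH3): pendant –COOCH3: carbonyl C bonded to C and –OCH3 → ester.
  COOH: –COOH: carbonyl C bonded to –OH and C → carboxylic acid (the –OH is not a separate alcohol).
Ester appears at: CH2COOCH2, CH2COOCH2, CH(COOCH3) → 3.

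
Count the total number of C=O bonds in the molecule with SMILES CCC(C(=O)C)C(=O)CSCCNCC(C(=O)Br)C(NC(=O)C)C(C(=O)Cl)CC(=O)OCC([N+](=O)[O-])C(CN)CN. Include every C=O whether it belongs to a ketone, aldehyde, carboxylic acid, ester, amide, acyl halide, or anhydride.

6

CH(COCH3): ketone, 1 C=O (running total 1).
CO: ketone, 1 C=O (running total 2).
CH(COBr): acyl halide, 1 C=O (running total 3).
CH(NHCOCH3): amide, 1 C=O (running total 4).
CH(COCl): acyl halide, 1 C=O (running total 5).
CH2COOCH2: ester, 1 C=O (running total 6).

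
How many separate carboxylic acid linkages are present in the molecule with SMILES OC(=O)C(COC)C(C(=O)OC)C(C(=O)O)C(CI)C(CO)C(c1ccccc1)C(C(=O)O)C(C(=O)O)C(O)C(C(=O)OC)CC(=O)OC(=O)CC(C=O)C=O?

4

–COOH: carbonyl C bonded to –OH and C → carboxylic acid (the –OH is not a separate alcohol).
pendant –CH2OCH3: C–O–C linkage → ether.
pendant –COOCH3: carbonyl C bonded to C and –OCH3 → ester.
pendant –COOH: carbonyl C bonded to C and –OH → carboxylic acid.
pendant –CH2X: halogen on sp³ carbon → alkyl halide.
pendant –CH2OH on an sp³ backbone C → alcohol.
pendant –C6H5: benzene ring → arene.
pendant –COOH: carbonyl C bonded to C and –OH → carboxylic acid.
pendant –COOH: carbonyl C bonded to C and –OH → carboxylic acid.
–OH on an sp³ carbon → alcohol (secondary).
pendant –COOCH3: carbonyl C bonded to C and –OCH3 → ester.
two acyl groups sharing one oxygen, –C(=O)–O–C(=O)– → anhydride.
pendant –CHO: carbonyl C bonded to C and H → aldehyde.
terminal –CHO: carbonyl C bonded to H and C → aldehyde.
Carboxylic acid appears at: HOOC, CH(COOH), CH(COOH), CH(COOH) → 4.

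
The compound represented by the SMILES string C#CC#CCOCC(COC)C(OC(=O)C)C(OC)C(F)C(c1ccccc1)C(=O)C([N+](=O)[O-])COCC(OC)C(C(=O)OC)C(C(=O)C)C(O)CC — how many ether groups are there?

5

Reading the structure from left to right:
  HC≡C: C≡C triple bond → alkyne.
  C≡C: C≡C triple bond → alkyne.
  CH2OCH2: C–O–C with sp³ carbons on both sides and no adjacent C=O → ether.
  CH(CH2OCH3): pendant –CH2OCH3: C–O–C linkage → ether.
  CH(OCOCH3): pendant –OC(=O)CH3: an acyloxy group → ester.
  CH(OCH3): pendant –OCH3: C–O–C with sp³ C, no adjacent C=O → ether.
  CH(F): halogen on an sp³ carbon → alkyl halide.
  CH(C6H5): pendant –C6H5: benzene ring → arene.
  CO: –C(=O)– with carbon on both sides → ketone.
  CH(NO2): –NO2 on an sp³ carbon → nitro (the N=O is not a carbonyl).
  CH2OCH2: C–O–C with sp³ carbons on both sides and no adjacent C=O → ether.
  CH(OCH3): pendant –OCH3: C–O–C with sp³ C, no adjacent C=O → ether.
  CH(COOCH3): pendant –COOCH3: carbonyl C bonded to C and –OCH3 → ester.
  CH(COCH3): pendant –COCH3: carbonyl C bonded to two carbons → ketone.
  CH(OH): –OH on an sp³ carbon → alcohol (secondary).
Ether appears at: CH2OCH2, CH(CH2OCH3), CH(OCH3), CH2OCH2, CH(OCH3) → 5.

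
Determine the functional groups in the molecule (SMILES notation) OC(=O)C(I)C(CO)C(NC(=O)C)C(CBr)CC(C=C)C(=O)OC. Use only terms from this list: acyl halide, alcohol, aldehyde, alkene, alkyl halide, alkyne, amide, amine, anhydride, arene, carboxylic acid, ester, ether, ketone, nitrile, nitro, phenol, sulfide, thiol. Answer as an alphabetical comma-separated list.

Working along the chain:
  HOOC: –COOH: carbonyl C bonded to –OH and C → carboxylic acid (the –OH is not a separate alcohol).
  CH(I): halogen on an sp³ carbon → alkyl halide.
  CH(CH2OH): pendant –CH2OH on an sp³ backbone C → alcohol.
  CH(NHCOCH3): pendant –NHC(=O)CH3: N bonded to a carbonyl → amide (not amine).
  CH(CH2Br): pendant –CH2X: halogen on sp³ carbon → alkyl halide.
  CH(CH=CH2): pendant –CH=CH2: C=C double bond → alkene.
  COOCH3: –C(=O)OCH3: carbonyl C bonded to C and to –OCH3 → ester (not ketone + ether).

alcohol, alkene, alkyl halide, amide, carboxylic acid, ester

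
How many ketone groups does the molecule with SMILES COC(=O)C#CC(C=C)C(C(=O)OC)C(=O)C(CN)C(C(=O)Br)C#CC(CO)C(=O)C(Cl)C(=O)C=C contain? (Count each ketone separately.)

3

Reading the structure from left to right:
  CH3OOC: CH3O–C(=O)–: carbonyl C bonded to C and to –OCH3 → ester (not ketone + ether).
  C≡C: C≡C triple bond → alkyne.
  CH(CH=CH2): pendant –CH=CH2: C=C double bond → alkene.
  CH(COOCH3): pendant –COOCH3: carbonyl C bonded to C and –OCH3 → ester.
  CO: –C(=O)– with carbon on both sides → ketone.
  CH(CH2NH2): pendant –CH2NH2: N on sp³ C, no adjacent C=O → amine.
  CH(COBr): pendant –C(=O)X: carbonyl C bonded to C and halogen → acyl halide.
  C≡C: C≡C triple bond → alkyne.
  CH(CH2OH): pendant –CH2OH on an sp³ backbone C → alcohol.
  CO: –C(=O)– with carbon on both sides → ketone.
  CH(Cl): halogen on an sp³ carbon → alkyl halide.
  CO: –C(=O)– with carbon on both sides → ketone.
  CH=CH2: C=C double bond → alkene.
Ketone appears at: CO, CO, CO → 3.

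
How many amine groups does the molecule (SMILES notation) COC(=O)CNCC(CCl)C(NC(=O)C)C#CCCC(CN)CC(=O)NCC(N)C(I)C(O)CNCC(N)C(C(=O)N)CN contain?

Working along the chain:
  CH3OOC: CH3O–C(=O)–: carbonyl C bonded to C and to –OCH3 → ester (not ketone + ether).
  CH2NHCH2: C–N–C with sp³ carbons and no adjacent C=O → amine (secondary).
  CH(CH2Cl): pendant –CH2X: halogen on sp³ carbon → alkyl halide.
  CH(NHCOCH3): pendant –NHC(=O)CH3: N bonded to a carbonyl → amide (not amine).
  C≡C: C≡C triple bond → alkyne.
  CH(CH2NH2): pendant –CH2NH2: N on sp³ C, no adjacent C=O → amine.
  CH2CONHCH2: –C(=O)–N– linkage → amide (the N is not an amine).
  CH(NH2): –NH2 on an sp³ carbon with no adjacent C=O → amine.
  CH(I): halogen on an sp³ carbon → alkyl halide.
  CH(OH): –OH on an sp³ carbon → alcohol (secondary).
  CH2NHCH2: C–N–C with sp³ carbons and no adjacent C=O → amine (secondary).
  CH(NH2): –NH2 on an sp³ carbon with no adjacent C=O → amine.
  CH(CONH2): pendant –CONH2: carbonyl C bonded to C and N → amide.
  CH2NH2: –NH2 on an sp³ carbon with no adjacent C=O → amine.
Amine appears at: CH2NHCH2, CH(CH2NH2), CH(NH2), CH2NHCH2, CH(NH2), CH2NH2 → 6.

6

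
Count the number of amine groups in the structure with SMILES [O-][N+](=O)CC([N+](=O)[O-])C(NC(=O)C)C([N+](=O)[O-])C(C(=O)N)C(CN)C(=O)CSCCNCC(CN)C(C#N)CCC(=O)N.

3

–NO2 on carbon → nitro group.
–NO2 on an sp³ carbon → nitro (the N=O is not a carbonyl).
pendant –NHC(=O)CH3: N bonded to a carbonyl → amide (not amine).
–NO2 on an sp³ carbon → nitro (the N=O is not a carbonyl).
pendant –CONH2: carbonyl C bonded to C and N → amide.
pendant –CH2NH2: N on sp³ C, no adjacent C=O → amine.
–C(=O)– with carbon on both sides → ketone.
C–S–C linkage → sulfide (thioether).
C–N–C with sp³ carbons and no adjacent C=O → amine (secondary).
pendant –CH2NH2: N on sp³ C, no adjacent C=O → amine.
pendant –C≡N: nitrile.
–C(=O)NH2: carbonyl C bonded to C and to N → amide (the N is not a separate amine).
Amine appears at: CH(CH2NH2), CH2NHCH2, CH(CH2NH2) → 3.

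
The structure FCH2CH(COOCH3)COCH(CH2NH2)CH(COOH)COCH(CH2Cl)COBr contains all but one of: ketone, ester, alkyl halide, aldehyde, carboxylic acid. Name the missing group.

aldehyde

carboxylic acid: present (CH(COOH) — pendant –COOH: carbonyl C bonded to C and –OH → carboxylic acid).
ketone: present (CO — –C(=O)– with carbon on both sides → ketone).
ester: present (CH(COOCH3) — pendant –COOCH3: carbonyl C bonded to C and –OCH3 → ester).
alkyl halide: present (FCH2 — halogen on an sp³ carbon → alkyl halide).
aldehyde: absent. In CO, the carbonyl carbon is bonded to two carbons, so it is a ketone, not an aldehyde. In CH(COOH), the carbonyl carbon bears –OH, not –H, so it is a carboxylic acid.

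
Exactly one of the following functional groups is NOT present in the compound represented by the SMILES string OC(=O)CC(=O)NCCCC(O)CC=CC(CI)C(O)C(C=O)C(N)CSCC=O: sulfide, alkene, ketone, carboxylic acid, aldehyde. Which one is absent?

aldehyde: present (CH(CHO) — pendant –CHO: carbonyl C bonded to C and H → aldehyde).
alkene: present (CH=CH — C=C double bond → alkene).
sulfide: present (CH2SCH2 — C–S–C linkage → sulfide (thioether)).
carboxylic acid: present (HOOC — –COOH: carbonyl C bonded to –OH and C → carboxylic acid (the –OH is not a separate alcohol)).
ketone: absent. In CH2CONHCH2, the C=O is bonded to nitrogen, which defines an amide, not a ketone. In HOOC, the C=O bears an –OH, making it a carboxylic acid rather than a ketone. In each of CH(CHO) and CHO, the carbonyl carbon carries an H, so it is an aldehyde, not a ketone.

ketone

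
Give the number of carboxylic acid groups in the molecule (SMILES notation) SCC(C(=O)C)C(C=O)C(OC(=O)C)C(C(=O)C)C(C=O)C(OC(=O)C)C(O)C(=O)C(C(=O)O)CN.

Taking each segment in turn:
  HSCH2: –SH on an sp³ carbon → thiol.
  CH(COCH3): pendant –COCH3: carbonyl C bonded to two carbons → ketone.
  CH(CHO): pendant –CHO: carbonyl C bonded to C and H → aldehyde.
  CH(OCOCH3): pendant –OC(=O)CH3: an acyloxy group → ester.
  CH(COCH3): pendant –COCH3: carbonyl C bonded to two carbons → ketone.
  CH(CHO): pendant –CHO: carbonyl C bonded to C and H → aldehyde.
  CH(OCOCH3): pendant –OC(=O)CH3: an acyloxy group → ester.
  CH(OH): –OH on an sp³ carbon → alcohol (secondary).
  CO: –C(=O)– with carbon on both sides → ketone.
  CH(COOH): pendant –COOH: carbonyl C bonded to C and –OH → carboxylic acid.
  CH2NH2: –NH2 on an sp³ carbon with no adjacent C=O → amine.
Carboxylic acid appears at: CH(COOH) → 1.

1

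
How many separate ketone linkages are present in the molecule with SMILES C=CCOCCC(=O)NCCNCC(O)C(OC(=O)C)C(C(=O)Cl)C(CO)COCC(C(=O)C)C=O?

Working along the chain:
  CH2=CH: C=C double bond → alkene.
  CH2OCH2: C–O–C with sp³ carbons on both sides and no adjacent C=O → ether.
  CH2CONHCH2: –C(=O)–N– linkage → amide (the N is not an amine).
  CH2NHCH2: C–N–C with sp³ carbons and no adjacent C=O → amine (secondary).
  CH(OH): –OH on an sp³ carbon → alcohol (secondary).
  CH(OCOCH3): pendant –OC(=O)CH3: an acyloxy group → ester.
  CH(COCl): pendant –C(=O)X: carbonyl C bonded to C and halogen → acyl halide.
  CH(CH2OH): pendant –CH2OH on an sp³ backbone C → alcohol.
  CH2OCH2: C–O–C with sp³ carbons on both sides and no adjacent C=O → ether.
  CH(COCH3): pendant –COCH3: carbonyl C bonded to two carbons → ketone.
  CHO: terminal –CHO: carbonyl C bonded to H and C → aldehyde.
Ketone appears at: CH(COCH3) → 1.

1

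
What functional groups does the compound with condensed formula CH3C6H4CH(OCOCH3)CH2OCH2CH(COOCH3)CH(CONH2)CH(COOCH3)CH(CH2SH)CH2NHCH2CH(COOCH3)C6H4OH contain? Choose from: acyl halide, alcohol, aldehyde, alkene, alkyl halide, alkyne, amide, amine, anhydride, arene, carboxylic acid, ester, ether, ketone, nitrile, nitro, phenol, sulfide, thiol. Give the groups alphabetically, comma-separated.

Taking each segment in turn:
  C6H4: para-disubstituted benzene ring → arene.
  CH(OCOCH3): pendant –OC(=O)CH3: an acyloxy group → ester.
  CH2OCH2: C–O–C with sp³ carbons on both sides and no adjacent C=O → ether.
  CH(COOCH3): pendant –COOCH3: carbonyl C bonded to C and –OCH3 → ester.
  CH(CONH2): pendant –CONH2: carbonyl C bonded to C and N → amide.
  CH(COOCH3): pendant –COOCH3: carbonyl C bonded to C and –OCH3 → ester.
  CH(CH2SH): pendant –CH2SH → thiol.
  CH2NHCH2: C–N–C with sp³ carbons and no adjacent C=O → amine (secondary).
  CH(COOCH3): pendant –COOCH3: carbonyl C bonded to C and –OCH3 → ester.
  C6H4OH: –OH attached directly to an aromatic ring → phenol (not alcohol); the ring itself is an arene.

amide, amine, arene, ester, ether, phenol, thiol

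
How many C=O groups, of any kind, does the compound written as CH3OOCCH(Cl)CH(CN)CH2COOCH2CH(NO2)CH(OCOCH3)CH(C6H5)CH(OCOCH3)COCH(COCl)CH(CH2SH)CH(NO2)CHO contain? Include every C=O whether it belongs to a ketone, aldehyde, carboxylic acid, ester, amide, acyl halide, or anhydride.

CH3OOC: ester, 1 C=O (running total 1).
CH2COOCH2: ester, 1 C=O (running total 2).
CH(OCOCH3): ester, 1 C=O (running total 3).
CH(OCOCH3): ester, 1 C=O (running total 4).
CO: ketone, 1 C=O (running total 5).
CH(COCl): acyl halide, 1 C=O (running total 6).
CHO: aldehyde, 1 C=O (running total 7).

7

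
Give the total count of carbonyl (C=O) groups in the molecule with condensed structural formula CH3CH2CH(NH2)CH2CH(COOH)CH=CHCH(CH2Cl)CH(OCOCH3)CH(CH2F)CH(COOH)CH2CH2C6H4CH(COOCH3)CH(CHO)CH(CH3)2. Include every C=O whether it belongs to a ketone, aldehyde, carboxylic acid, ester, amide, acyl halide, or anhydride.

CH(COOH): carboxylic acid, 1 C=O (running total 1).
CH(OCOCH3): ester, 1 C=O (running total 2).
CH(COOH): carboxylic acid, 1 C=O (running total 3).
CH(COOCH3): ester, 1 C=O (running total 4).
CH(CHO): aldehyde, 1 C=O (running total 5).

5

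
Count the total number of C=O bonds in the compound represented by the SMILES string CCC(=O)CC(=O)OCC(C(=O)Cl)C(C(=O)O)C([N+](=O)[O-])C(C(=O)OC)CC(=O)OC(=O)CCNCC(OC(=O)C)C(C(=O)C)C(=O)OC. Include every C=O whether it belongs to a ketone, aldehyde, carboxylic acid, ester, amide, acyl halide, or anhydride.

10

CO: ketone, 1 C=O (running total 1).
CH2COOCH2: ester, 1 C=O (running total 2).
CH(COCl): acyl halide, 1 C=O (running total 3).
CH(COOH): carboxylic acid, 1 C=O (running total 4).
CH(COOCH3): ester, 1 C=O (running total 5).
CH2CO-O-COCH2: anhydride, 2 C=O (running total 7).
CH(OCOCH3): ester, 1 C=O (running total 8).
CH(COCH3): ketone, 1 C=O (running total 9).
COOCH3: ester, 1 C=O (running total 10).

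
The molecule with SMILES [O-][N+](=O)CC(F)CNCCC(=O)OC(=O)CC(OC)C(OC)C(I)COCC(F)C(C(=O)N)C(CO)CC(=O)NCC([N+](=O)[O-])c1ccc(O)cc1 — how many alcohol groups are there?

Reading the structure from left to right:
  O2NCH2: –NO2 on carbon → nitro group.
  CH(F): halogen on an sp³ carbon → alkyl halide.
  CH2NHCH2: C–N–C with sp³ carbons and no adjacent C=O → amine (secondary).
  CH2CO-O-COCH2: two acyl groups sharing one oxygen, –C(=O)–O–C(=O)– → anhydride.
  CH(OCH3): pendant –OCH3: C–O–C with sp³ C, no adjacent C=O → ether.
  CH(OCH3): pendant –OCH3: C–O–C with sp³ C, no adjacent C=O → ether.
  CH(I): halogen on an sp³ carbon → alkyl halide.
  CH2OCH2: C–O–C with sp³ carbons on both sides and no adjacent C=O → ether.
  CH(F): halogen on an sp³ carbon → alkyl halide.
  CH(CONH2): pendant –CONH2: carbonyl C bonded to C and N → amide.
  CH(CH2OH): pendant –CH2OH on an sp³ backbone C → alcohol.
  CH2CONHCH2: –C(=O)–N– linkage → amide (the N is not an amine).
  CH(NO2): –NO2 on an sp³ carbon → nitro (the N=O is not a carbonyl).
  C6H4OH: –OH attached directly to an aromatic ring → phenol (not alcohol); the ring itself is an arene.
Alcohol appears at: CH(CH2OH) → 1.

1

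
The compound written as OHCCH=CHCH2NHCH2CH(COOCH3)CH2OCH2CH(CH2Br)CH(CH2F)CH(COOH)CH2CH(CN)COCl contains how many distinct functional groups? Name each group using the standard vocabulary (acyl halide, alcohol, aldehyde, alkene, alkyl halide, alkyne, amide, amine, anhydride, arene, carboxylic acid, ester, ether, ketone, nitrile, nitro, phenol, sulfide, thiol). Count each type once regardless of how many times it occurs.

9

Reading the structure from left to right:
  OHC: terminal –CHO: carbonyl C bonded to H and C → aldehyde.
  CH=CH: C=C double bond → alkene.
  CH2NHCH2: C–N–C with sp³ carbons and no adjacent C=O → amine (secondary).
  CH(COOCH3): pendant –COOCH3: carbonyl C bonded to C and –OCH3 → ester.
  CH2OCH2: C–O–C with sp³ carbons on both sides and no adjacent C=O → ether.
  CH(CH2Br): pendant –CH2X: halogen on sp³ carbon → alkyl halide.
  CH(CH2F): pendant –CH2X: halogen on sp³ carbon → alkyl halide.
  CH(COOH): pendant –COOH: carbonyl C bonded to C and –OH → carboxylic acid.
  CH(CN): pendant –C≡N: nitrile.
  COCl: –C(=O)Cl: carbonyl C bonded to C and to a halogen → acyl halide (not alkyl halide).
Distinct types present: acyl halide, aldehyde, alkene, alkyl halide, amine, carboxylic acid, ester, ether, nitrile.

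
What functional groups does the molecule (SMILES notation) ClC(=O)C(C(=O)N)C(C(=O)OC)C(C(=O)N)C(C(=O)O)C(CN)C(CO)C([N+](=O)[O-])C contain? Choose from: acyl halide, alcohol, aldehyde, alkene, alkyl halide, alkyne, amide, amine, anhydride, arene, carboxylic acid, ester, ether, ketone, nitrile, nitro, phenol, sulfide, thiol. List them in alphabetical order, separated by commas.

acyl halide, alcohol, amide, amine, carboxylic acid, ester, nitro

–C(=O)Cl: carbonyl C bonded to C and to a halogen → acyl halide (not alkyl halide).
pendant –CONH2: carbonyl C bonded to C and N → amide.
pendant –COOCH3: carbonyl C bonded to C and –OCH3 → ester.
pendant –CONH2: carbonyl C bonded to C and N → amide.
pendant –COOH: carbonyl C bonded to C and –OH → carboxylic acid.
pendant –CH2NH2: N on sp³ C, no adjacent C=O → amine.
pendant –CH2OH on an sp³ backbone C → alcohol.
–NO2 on an sp³ carbon → nitro (the N=O is not a carbonyl).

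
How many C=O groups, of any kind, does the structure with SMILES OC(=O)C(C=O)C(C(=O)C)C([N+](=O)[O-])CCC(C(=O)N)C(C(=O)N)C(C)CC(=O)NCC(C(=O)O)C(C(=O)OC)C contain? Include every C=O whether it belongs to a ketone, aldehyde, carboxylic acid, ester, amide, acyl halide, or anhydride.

8

HOOC: carboxylic acid, 1 C=O (running total 1).
CH(CHO): aldehyde, 1 C=O (running total 2).
CH(COCH3): ketone, 1 C=O (running total 3).
CH(CONH2): amide, 1 C=O (running total 4).
CH(CONH2): amide, 1 C=O (running total 5).
CH2CONHCH2: amide, 1 C=O (running total 6).
CH(COOH): carboxylic acid, 1 C=O (running total 7).
CH(COOCH3): ester, 1 C=O (running total 8).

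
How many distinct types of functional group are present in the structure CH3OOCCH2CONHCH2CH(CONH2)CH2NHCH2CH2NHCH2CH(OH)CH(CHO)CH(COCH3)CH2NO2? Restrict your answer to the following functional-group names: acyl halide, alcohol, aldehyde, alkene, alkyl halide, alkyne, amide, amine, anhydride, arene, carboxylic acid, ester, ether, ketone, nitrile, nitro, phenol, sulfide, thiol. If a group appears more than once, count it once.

7

CH3O–C(=O)–: carbonyl C bonded to C and to –OCH3 → ester (not ketone + ether).
–C(=O)–N– linkage → amide (the N is not an amine).
pendant –CONH2: carbonyl C bonded to C and N → amide.
C–N–C with sp³ carbons and no adjacent C=O → amine (secondary).
C–N–C with sp³ carbons and no adjacent C=O → amine (secondary).
–OH on an sp³ carbon → alcohol (secondary).
pendant –CHO: carbonyl C bonded to C and H → aldehyde.
pendant –COCH3: carbonyl C bonded to two carbons → ketone.
–NO2 on carbon → nitro group.
Distinct types present: alcohol, aldehyde, amide, amine, ester, ketone, nitro.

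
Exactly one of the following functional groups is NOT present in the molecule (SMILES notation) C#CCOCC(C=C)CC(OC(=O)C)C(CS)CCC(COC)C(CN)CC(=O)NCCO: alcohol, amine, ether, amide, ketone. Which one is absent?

ketone

amine: present (CH(CH2NH2) — pendant –CH2NH2: N on sp³ C, no adjacent C=O → amine).
amide: present (CH2CONHCH2 — –C(=O)–N– linkage → amide (the N is not an amine)).
alcohol: present (CH2OH — –OH on an sp³ carbon → alcohol).
ether: present (CH2OCH2 — C–O–C with sp³ carbons on both sides and no adjacent C=O → ether).
ketone: absent. In CH(OCOCH3), the C=O is bonded to an –O–C group, which defines an ester, not a ketone. In CH2CONHCH2, the C=O is bonded to nitrogen, which defines an amide, not a ketone.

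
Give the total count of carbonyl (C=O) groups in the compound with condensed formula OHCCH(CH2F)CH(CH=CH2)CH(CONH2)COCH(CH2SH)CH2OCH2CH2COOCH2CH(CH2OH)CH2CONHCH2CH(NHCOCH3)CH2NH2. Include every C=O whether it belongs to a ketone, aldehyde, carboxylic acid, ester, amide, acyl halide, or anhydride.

OHC: aldehyde, 1 C=O (running total 1).
CH(CONH2): amide, 1 C=O (running total 2).
CO: ketone, 1 C=O (running total 3).
CH2COOCH2: ester, 1 C=O (running total 4).
CH2CONHCH2: amide, 1 C=O (running total 5).
CH(NHCOCH3): amide, 1 C=O (running total 6).

6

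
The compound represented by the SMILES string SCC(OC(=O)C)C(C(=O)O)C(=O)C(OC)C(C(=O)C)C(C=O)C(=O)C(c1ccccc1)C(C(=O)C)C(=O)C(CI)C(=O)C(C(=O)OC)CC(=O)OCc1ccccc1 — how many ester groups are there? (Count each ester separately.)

Working along the chain:
  HSCH2: –SH on an sp³ carbon → thiol.
  CH(OCOCH3): pendant –OC(=O)CH3: an acyloxy group → ester.
  CH(COOH): pendant –COOH: carbonyl C bonded to C and –OH → carboxylic acid.
  CO: –C(=O)– with carbon on both sides → ketone.
  CH(OCH3): pendant –OCH3: C–O–C with sp³ C, no adjacent C=O → ether.
  CH(COCH3): pendant –COCH3: carbonyl C bonded to two carbons → ketone.
  CH(CHO): pendant –CHO: carbonyl C bonded to C and H → aldehyde.
  CO: –C(=O)– with carbon on both sides → ketone.
  CH(C6H5): pendant –C6H5: benzene ring → arene.
  CH(COCH3): pendant –COCH3: carbonyl C bonded to two carbons → ketone.
  CO: –C(=O)– with carbon on both sides → ketone.
  CH(CH2I): pendant –CH2X: halogen on sp³ carbon → alkyl halide.
  CO: –C(=O)– with carbon on both sides → ketone.
  CH(COOCH3): pendant –COOCH3: carbonyl C bonded to C and –OCH3 → ester.
  CH2COOCH2: –C(=O)–O–C with C on the carbonyl side → ester.
  C6H5: –C6H5 phenyl ring → arene.
Ester appears at: CH(OCOCH3), CH(COOCH3), CH2COOCH2 → 3.

3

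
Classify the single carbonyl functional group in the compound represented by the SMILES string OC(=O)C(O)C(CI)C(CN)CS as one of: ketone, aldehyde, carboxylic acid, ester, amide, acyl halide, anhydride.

carboxylic acid

The carbonyl is in the HOOC segment: –COOH: carbonyl C bonded to –OH and C → carboxylic acid (the –OH is not a separate alcohol).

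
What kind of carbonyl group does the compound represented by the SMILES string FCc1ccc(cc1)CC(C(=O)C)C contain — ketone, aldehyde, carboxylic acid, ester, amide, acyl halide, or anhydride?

The carbonyl is in the CH(COCH3) segment: pendant –COCH3: carbonyl C bonded to two carbons → ketone.

ketone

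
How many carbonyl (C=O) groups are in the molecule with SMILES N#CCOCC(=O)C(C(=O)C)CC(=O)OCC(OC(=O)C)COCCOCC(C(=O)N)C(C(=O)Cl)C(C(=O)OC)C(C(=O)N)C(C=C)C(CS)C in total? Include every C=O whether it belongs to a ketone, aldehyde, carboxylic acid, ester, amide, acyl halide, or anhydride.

CO: ketone, 1 C=O (running total 1).
CH(COCH3): ketone, 1 C=O (running total 2).
CH2COOCH2: ester, 1 C=O (running total 3).
CH(OCOCH3): ester, 1 C=O (running total 4).
CH(CONH2): amide, 1 C=O (running total 5).
CH(COCl): acyl halide, 1 C=O (running total 6).
CH(COOCH3): ester, 1 C=O (running total 7).
CH(CONH2): amide, 1 C=O (running total 8).

8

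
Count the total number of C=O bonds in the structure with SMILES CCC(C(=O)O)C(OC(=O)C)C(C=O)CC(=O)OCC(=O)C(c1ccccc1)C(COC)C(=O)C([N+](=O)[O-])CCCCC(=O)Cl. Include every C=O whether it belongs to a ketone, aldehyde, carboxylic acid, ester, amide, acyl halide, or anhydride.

7

CH(COOH): carboxylic acid, 1 C=O (running total 1).
CH(OCOCH3): ester, 1 C=O (running total 2).
CH(CHO): aldehyde, 1 C=O (running total 3).
CH2COOCH2: ester, 1 C=O (running total 4).
CO: ketone, 1 C=O (running total 5).
CO: ketone, 1 C=O (running total 6).
COCl: acyl halide, 1 C=O (running total 7).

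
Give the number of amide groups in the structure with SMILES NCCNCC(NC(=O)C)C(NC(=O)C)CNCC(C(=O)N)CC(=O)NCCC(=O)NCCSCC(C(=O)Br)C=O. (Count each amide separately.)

5

Taking each segment in turn:
  H2NCH2: –NH2 on an sp³ carbon with no adjacent C=O → amine.
  CH2NHCH2: C–N–C with sp³ carbons and no adjacent C=O → amine (secondary).
  CH(NHCOCH3): pendant –NHC(=O)CH3: N bonded to a carbonyl → amide (not amine).
  CH(NHCOCH3): pendant –NHC(=O)CH3: N bonded to a carbonyl → amide (not amine).
  CH2NHCH2: C–N–C with sp³ carbons and no adjacent C=O → amine (secondary).
  CH(CONH2): pendant –CONH2: carbonyl C bonded to C and N → amide.
  CH2CONHCH2: –C(=O)–N– linkage → amide (the N is not an amine).
  CH2CONHCH2: –C(=O)–N– linkage → amide (the N is not an amine).
  CH2SCH2: C–S–C linkage → sulfide (thioether).
  CH(COBr): pendant –C(=O)X: carbonyl C bonded to C and halogen → acyl halide.
  CHO: terminal –CHO: carbonyl C bonded to H and C → aldehyde.
Amide appears at: CH(NHCOCH3), CH(NHCOCH3), CH(CONH2), CH2CONHCH2, CH2CONHCH2 → 5.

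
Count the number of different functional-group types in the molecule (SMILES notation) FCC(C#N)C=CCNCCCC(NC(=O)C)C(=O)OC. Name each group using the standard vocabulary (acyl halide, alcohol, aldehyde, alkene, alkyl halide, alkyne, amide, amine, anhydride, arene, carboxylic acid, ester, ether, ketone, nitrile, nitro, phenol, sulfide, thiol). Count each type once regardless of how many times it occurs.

halogen on an sp³ carbon → alkyl halide.
pendant –C≡N: nitrile.
C=C double bond → alkene.
C–N–C with sp³ carbons and no adjacent C=O → amine (secondary).
pendant –NHC(=O)CH3: N bonded to a carbonyl → amide (not amine).
–C(=O)OCH3: carbonyl C bonded to C and to –OCH3 → ester (not ketone + ether).
Distinct types present: alkene, alkyl halide, amide, amine, ester, nitrile.

6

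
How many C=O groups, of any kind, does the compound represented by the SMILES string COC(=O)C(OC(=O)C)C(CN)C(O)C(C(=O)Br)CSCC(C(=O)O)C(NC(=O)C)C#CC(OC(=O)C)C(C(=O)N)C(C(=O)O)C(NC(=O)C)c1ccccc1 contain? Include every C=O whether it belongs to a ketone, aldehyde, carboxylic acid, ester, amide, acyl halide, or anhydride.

CH3OOC: ester, 1 C=O (running total 1).
CH(OCOCH3): ester, 1 C=O (running total 2).
CH(COBr): acyl halide, 1 C=O (running total 3).
CH(COOH): carboxylic acid, 1 C=O (running total 4).
CH(NHCOCH3): amide, 1 C=O (running total 5).
CH(OCOCH3): ester, 1 C=O (running total 6).
CH(CONH2): amide, 1 C=O (running total 7).
CH(COOH): carboxylic acid, 1 C=O (running total 8).
CH(NHCOCH3): amide, 1 C=O (running total 9).

9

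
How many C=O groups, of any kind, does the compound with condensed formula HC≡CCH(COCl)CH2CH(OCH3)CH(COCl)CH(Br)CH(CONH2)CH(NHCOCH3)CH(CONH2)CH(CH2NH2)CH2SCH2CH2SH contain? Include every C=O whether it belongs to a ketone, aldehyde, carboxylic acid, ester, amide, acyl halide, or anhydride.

5

CH(COCl): acyl halide, 1 C=O (running total 1).
CH(COCl): acyl halide, 1 C=O (running total 2).
CH(CONH2): amide, 1 C=O (running total 3).
CH(NHCOCH3): amide, 1 C=O (running total 4).
CH(CONH2): amide, 1 C=O (running total 5).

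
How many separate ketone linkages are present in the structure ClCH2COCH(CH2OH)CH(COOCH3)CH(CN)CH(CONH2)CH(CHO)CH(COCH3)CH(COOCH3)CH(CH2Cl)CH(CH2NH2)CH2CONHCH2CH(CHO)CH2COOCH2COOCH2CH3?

halogen on an sp³ carbon → alkyl halide.
–C(=O)– with carbon on both sides → ketone.
pendant –CH2OH on an sp³ backbone C → alcohol.
pendant –COOCH3: carbonyl C bonded to C and –OCH3 → ester.
pendant –C≡N: nitrile.
pendant –CONH2: carbonyl C bonded to C and N → amide.
pendant –CHO: carbonyl C bonded to C and H → aldehyde.
pendant –COCH3: carbonyl C bonded to two carbons → ketone.
pendant –COOCH3: carbonyl C bonded to C and –OCH3 → ester.
pendant –CH2X: halogen on sp³ carbon → alkyl halide.
pendant –CH2NH2: N on sp³ C, no adjacent C=O → amine.
–C(=O)–N– linkage → amide (the N is not an amine).
pendant –CHO: carbonyl C bonded to C and H → aldehyde.
–C(=O)–O–C with C on the carbonyl side → ester.
–C(=O)OCH2CH3: carbonyl C bonded to C and to –OEt → ester.
Ketone appears at: CO, CH(COCH3) → 2.

2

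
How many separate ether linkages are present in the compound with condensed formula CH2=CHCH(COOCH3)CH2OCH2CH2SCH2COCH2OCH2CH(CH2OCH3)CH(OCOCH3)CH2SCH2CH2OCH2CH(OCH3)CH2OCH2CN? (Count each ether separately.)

C=C double bond → alkene.
pendant –COOCH3: carbonyl C bonded to C and –OCH3 → ester.
C–O–C with sp³ carbons on both sides and no adjacent C=O → ether.
C–S–C linkage → sulfide (thioether).
–C(=O)– with carbon on both sides → ketone.
C–O–C with sp³ carbons on both sides and no adjacent C=O → ether.
pendant –CH2OCH3: C–O–C linkage → ether.
pendant –OC(=O)CH3: an acyloxy group → ester.
C–S–C linkage → sulfide (thioether).
C–O–C with sp³ carbons on both sides and no adjacent C=O → ether.
pendant –OCH3: C–O–C with sp³ C, no adjacent C=O → ether.
C–O–C with sp³ carbons on both sides and no adjacent C=O → ether.
–C≡N: carbon triple-bonded to nitrogen → nitrile.
Ether appears at: CH2OCH2, CH2OCH2, CH(CH2OCH3), CH2OCH2, CH(OCH3), CH2OCH2 → 6.

6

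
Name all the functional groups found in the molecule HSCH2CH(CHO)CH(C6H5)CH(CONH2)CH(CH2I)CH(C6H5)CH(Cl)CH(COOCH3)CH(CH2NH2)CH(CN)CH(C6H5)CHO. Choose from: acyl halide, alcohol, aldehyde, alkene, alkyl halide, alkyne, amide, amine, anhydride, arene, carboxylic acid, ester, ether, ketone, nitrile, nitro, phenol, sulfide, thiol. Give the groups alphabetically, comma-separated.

–SH on an sp³ carbon → thiol.
pendant –CHO: carbonyl C bonded to C and H → aldehyde.
pendant –C6H5: benzene ring → arene.
pendant –CONH2: carbonyl C bonded to C and N → amide.
pendant –CH2X: halogen on sp³ carbon → alkyl halide.
pendant –C6H5: benzene ring → arene.
halogen on an sp³ carbon → alkyl halide.
pendant –COOCH3: carbonyl C bonded to C and –OCH3 → ester.
pendant –CH2NH2: N on sp³ C, no adjacent C=O → amine.
pendant –C≡N: nitrile.
pendant –C6H5: benzene ring → arene.
terminal –CHO: carbonyl C bonded to H and C → aldehyde.

aldehyde, alkyl halide, amide, amine, arene, ester, nitrile, thiol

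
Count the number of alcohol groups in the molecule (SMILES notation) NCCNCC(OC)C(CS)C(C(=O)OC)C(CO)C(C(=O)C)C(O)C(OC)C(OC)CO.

Taking each segment in turn:
  H2NCH2: –NH2 on an sp³ carbon with no adjacent C=O → amine.
  CH2NHCH2: C–N–C with sp³ carbons and no adjacent C=O → amine (secondary).
  CH(OCH3): pendant –OCH3: C–O–C with sp³ C, no adjacent C=O → ether.
  CH(CH2SH): pendant –CH2SH → thiol.
  CH(COOCH3): pendant –COOCH3: carbonyl C bonded to C and –OCH3 → ester.
  CH(CH2OH): pendant –CH2OH on an sp³ backbone C → alcohol.
  CH(COCH3): pendant –COCH3: carbonyl C bonded to two carbons → ketone.
  CH(OH): –OH on an sp³ carbon → alcohol (secondary).
  CH(OCH3): pendant –OCH3: C–O–C with sp³ C, no adjacent C=O → ether.
  CH(OCH3): pendant –OCH3: C–O–C with sp³ C, no adjacent C=O → ether.
  CH2OH: –OH on an sp³ carbon → alcohol.
Alcohol appears at: CH(CH2OH), CH(OH), CH2OH → 3.

3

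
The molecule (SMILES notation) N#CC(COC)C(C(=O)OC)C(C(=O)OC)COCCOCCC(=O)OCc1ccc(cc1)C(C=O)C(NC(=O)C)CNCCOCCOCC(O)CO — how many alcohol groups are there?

Reading the structure from left to right:
  N≡C: N≡C–: carbon triple-bonded to nitrogen → nitrile.
  CH(CH2OCH3): pendant –CH2OCH3: C–O–C linkage → ether.
  CH(COOCH3): pendant –COOCH3: carbonyl C bonded to C and –OCH3 → ester.
  CH(COOCH3): pendant –COOCH3: carbonyl C bonded to C and –OCH3 → ester.
  CH2OCH2: C–O–C with sp³ carbons on both sides and no adjacent C=O → ether.
  CH2OCH2: C–O–C with sp³ carbons on both sides and no adjacent C=O → ether.
  CH2COOCH2: –C(=O)–O–C with C on the carbonyl side → ester.
  C6H4: para-disubstituted benzene ring → arene.
  CH(CHO): pendant –CHO: carbonyl C bonded to C and H → aldehyde.
  CH(NHCOCH3): pendant –NHC(=O)CH3: N bonded to a carbonyl → amide (not amine).
  CH2NHCH2: C–N–C with sp³ carbons and no adjacent C=O → amine (secondary).
  CH2OCH2: C–O–C with sp³ carbons on both sides and no adjacent C=O → ether.
  CH2OCH2: C–O–C with sp³ carbons on both sides and no adjacent C=O → ether.
  CH(OH): –OH on an sp³ carbon → alcohol (secondary).
  CH2OH: –OH on an sp³ carbon → alcohol.
Alcohol appears at: CH(OH), CH2OH → 2.

2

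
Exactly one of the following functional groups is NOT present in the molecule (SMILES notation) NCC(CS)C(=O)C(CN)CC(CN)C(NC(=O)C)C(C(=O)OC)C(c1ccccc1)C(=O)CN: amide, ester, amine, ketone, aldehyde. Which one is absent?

aldehyde

amide: present (CH(NHCOCH3) — pendant –NHC(=O)CH3: N bonded to a carbonyl → amide (not amine)).
ester: present (CH(COOCH3) — pendant –COOCH3: carbonyl C bonded to C and –OCH3 → ester).
ketone: present (CO — –C(=O)– with carbon on both sides → ketone).
amine: present (H2NCH2 — –NH2 on an sp³ carbon with no adjacent C=O → amine).
aldehyde: absent. In CO, the carbonyl carbon is bonded to two carbons, so it is a ketone, not an aldehyde.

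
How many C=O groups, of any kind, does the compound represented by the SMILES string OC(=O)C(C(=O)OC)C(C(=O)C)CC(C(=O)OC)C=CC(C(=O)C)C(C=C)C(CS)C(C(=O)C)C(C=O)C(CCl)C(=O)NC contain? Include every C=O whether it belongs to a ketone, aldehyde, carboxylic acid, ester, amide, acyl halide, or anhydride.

8

HOOC: carboxylic acid, 1 C=O (running total 1).
CH(COOCH3): ester, 1 C=O (running total 2).
CH(COCH3): ketone, 1 C=O (running total 3).
CH(COOCH3): ester, 1 C=O (running total 4).
CH(COCH3): ketone, 1 C=O (running total 5).
CH(COCH3): ketone, 1 C=O (running total 6).
CH(CHO): aldehyde, 1 C=O (running total 7).
CONHCH3: amide, 1 C=O (running total 8).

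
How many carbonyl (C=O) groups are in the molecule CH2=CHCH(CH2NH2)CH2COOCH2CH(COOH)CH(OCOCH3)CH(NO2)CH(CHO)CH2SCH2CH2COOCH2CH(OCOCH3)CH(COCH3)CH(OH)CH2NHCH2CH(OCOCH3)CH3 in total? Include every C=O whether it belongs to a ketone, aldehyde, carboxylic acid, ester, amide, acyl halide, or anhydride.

CH2COOCH2: ester, 1 C=O (running total 1).
CH(COOH): carboxylic acid, 1 C=O (running total 2).
CH(OCOCH3): ester, 1 C=O (running total 3).
CH(CHO): aldehyde, 1 C=O (running total 4).
CH2COOCH2: ester, 1 C=O (running total 5).
CH(OCOCH3): ester, 1 C=O (running total 6).
CH(COCH3): ketone, 1 C=O (running total 7).
CH(OCOCH3): ester, 1 C=O (running total 8).

8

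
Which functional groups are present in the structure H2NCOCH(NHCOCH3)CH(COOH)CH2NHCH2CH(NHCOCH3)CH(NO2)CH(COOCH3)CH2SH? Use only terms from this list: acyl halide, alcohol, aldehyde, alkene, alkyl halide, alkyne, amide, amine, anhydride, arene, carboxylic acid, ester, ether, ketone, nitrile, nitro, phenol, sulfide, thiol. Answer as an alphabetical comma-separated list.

–C(=O)NH2: carbonyl C bonded to C and to N → amide (the N is not a separate amine).
pendant –NHC(=O)CH3: N bonded to a carbonyl → amide (not amine).
pendant –COOH: carbonyl C bonded to C and –OH → carboxylic acid.
C–N–C with sp³ carbons and no adjacent C=O → amine (secondary).
pendant –NHC(=O)CH3: N bonded to a carbonyl → amide (not amine).
–NO2 on an sp³ carbon → nitro (the N=O is not a carbonyl).
pendant –COOCH3: carbonyl C bonded to C and –OCH3 → ester.
–SH on an sp³ carbon → thiol.

amide, amine, carboxylic acid, ester, nitro, thiol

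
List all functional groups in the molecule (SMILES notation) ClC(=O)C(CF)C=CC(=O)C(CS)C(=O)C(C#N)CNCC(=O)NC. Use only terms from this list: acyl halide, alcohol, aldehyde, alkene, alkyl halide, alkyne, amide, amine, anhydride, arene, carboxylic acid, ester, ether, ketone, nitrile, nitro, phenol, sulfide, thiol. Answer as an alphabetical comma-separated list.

Reading the structure from left to right:
  ClCO: –C(=O)Cl: carbonyl C bonded to C and to a halogen → acyl halide (not alkyl halide).
  CH(CH2F): pendant –CH2X: halogen on sp³ carbon → alkyl halide.
  CH=CH: C=C double bond → alkene.
  CO: –C(=O)– with carbon on both sides → ketone.
  CH(CH2SH): pendant –CH2SH → thiol.
  CO: –C(=O)– with carbon on both sides → ketone.
  CH(CN): pendant –C≡N: nitrile.
  CH2NHCH2: C–N–C with sp³ carbons and no adjacent C=O → amine (secondary).
  CONHCH3: –C(=O)NHCH3: carbonyl C bonded to C and to N → amide (the N is not an amine).

acyl halide, alkene, alkyl halide, amide, amine, ketone, nitrile, thiol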